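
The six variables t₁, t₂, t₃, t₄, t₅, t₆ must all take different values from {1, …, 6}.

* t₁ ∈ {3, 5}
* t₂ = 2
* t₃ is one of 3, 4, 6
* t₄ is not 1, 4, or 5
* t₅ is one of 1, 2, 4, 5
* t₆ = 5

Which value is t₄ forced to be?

t₂ must be 2 (only option left). Eliminate 2 elsewhere: t₄, t₅.
t₆'s domain is down to {5}, so t₆ = 5. Strike 5 from t₁, t₅.
t₁ has just one choice, so t₁ = 3. Strike 3 from t₃, t₄.
So t₄ = 6.

6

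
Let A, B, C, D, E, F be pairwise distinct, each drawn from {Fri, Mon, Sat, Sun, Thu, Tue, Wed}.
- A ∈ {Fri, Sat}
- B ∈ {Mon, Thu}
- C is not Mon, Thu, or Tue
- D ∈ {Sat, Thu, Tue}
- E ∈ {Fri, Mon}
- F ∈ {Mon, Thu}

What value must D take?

Tue

B and F share exactly the 2 values {Mon, Thu}; by pigeonhole those values go to them, so strike Mon, Thu from D, E.
That leaves E = Fri. Remove Fri from A, C.
That leaves A = Sat. Remove Sat from C, D.
So D = Tue.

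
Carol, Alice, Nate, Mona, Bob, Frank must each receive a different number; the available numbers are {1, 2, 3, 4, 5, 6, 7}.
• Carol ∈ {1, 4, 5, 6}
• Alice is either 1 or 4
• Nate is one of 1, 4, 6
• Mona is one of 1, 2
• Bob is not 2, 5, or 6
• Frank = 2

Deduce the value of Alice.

Frank has just one choice, so Frank = 2. Remove 2 from Mona.
Mona must be 1 (only option left). Eliminate 1 elsewhere: Carol, Alice, Nate, Bob.
So Alice = 4.

4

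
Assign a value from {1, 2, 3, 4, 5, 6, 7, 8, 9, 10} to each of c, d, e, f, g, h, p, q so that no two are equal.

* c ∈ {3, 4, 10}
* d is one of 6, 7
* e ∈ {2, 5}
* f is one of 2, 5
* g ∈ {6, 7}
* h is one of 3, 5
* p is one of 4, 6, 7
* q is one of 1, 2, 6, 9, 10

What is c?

10

The 2 variables d and g are confined to {6, 7}, which locks those values in; drop them from p, q.
p must be 4 (only option left). Remove 4 from c.
e and f share exactly the 2 values {2, 5}; by pigeonhole those values go to them, so strike 2, 5 from h, q.
That leaves h = 3. Strike 3 from c.
So c = 10.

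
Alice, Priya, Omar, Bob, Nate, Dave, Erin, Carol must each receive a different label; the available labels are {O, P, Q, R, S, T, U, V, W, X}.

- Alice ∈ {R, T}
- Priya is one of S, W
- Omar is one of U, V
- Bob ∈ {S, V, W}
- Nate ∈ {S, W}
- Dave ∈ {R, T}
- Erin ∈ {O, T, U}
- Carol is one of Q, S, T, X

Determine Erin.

O

Alice and Dave between them cover only {R, T} — a naked pair. Remove those values from Erin, Carol.
Priya and Nate share exactly the 2 values {S, W}; by pigeonhole those values go to them, so strike S, W from Bob, Carol.
Bob has just one choice, so Bob = V. So Omar can't be V.
Omar must be U (only option left). Eliminate U elsewhere: Erin.
So Erin = O.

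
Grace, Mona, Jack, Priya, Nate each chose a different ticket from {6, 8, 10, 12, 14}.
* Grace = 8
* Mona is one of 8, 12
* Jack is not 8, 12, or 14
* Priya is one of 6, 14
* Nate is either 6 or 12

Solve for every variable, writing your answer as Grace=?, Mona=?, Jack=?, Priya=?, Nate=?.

Grace must be 8 (only option left). Strike 8 from Mona.
Mona must be 12 (only option left). So Nate can't be 12.
Nate has just one choice, so Nate = 6. Remove 6 from Jack, Priya.
That leaves Jack = 10.
Priya must be 14 (only option left).

Grace=8, Mona=12, Jack=10, Priya=14, Nate=6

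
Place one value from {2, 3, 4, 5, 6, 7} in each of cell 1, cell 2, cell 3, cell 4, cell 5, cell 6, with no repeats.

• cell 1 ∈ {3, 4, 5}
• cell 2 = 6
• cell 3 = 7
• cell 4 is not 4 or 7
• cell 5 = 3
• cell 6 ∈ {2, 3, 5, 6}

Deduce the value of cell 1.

cell 2 has just one choice, so cell 2 = 6. So cell 4, cell 6 can't be 6.
cell 3's domain is down to {7}, so cell 3 = 7.
cell 5's domain is down to {3}, so cell 5 = 3. Eliminate 3 elsewhere: cell 1, cell 4, cell 6.
Among the 3 still-open variables, 4 fits only cell 1 (and all 3 values in {2, 4, 5} must be used), so cell 1 = 4.

4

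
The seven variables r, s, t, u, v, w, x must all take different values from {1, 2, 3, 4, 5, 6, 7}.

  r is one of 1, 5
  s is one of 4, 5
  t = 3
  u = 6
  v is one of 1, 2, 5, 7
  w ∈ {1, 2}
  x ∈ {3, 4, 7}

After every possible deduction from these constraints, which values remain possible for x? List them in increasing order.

t must be 3 (only option left). Eliminate 3 elsewhere: x.
u's domain is down to {6}, so u = 6.
No further eliminations apply; x can still be any of 4, 7.

4, 7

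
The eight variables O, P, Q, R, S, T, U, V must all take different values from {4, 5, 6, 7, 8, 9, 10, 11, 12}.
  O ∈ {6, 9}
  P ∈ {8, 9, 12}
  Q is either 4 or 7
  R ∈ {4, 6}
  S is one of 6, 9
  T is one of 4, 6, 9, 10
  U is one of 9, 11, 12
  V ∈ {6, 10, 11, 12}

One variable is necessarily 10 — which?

Among the 8 variables, 7 fits only Q (and all 8 values in {4, 6, 7, 8, 9, 10, 11, 12} must be used), so Q = 7.
The 7 still-open variables draw from only 7 values {4, 6, 8, 9, 10, 11, 12}, so each is used; only P can be 8, hence P = 8.
O and S between them cover only {6, 9} — a naked pair. Remove those values from R, T, U, V.
That leaves R = 4. So T can't be 4.
So 10 goes to T.

T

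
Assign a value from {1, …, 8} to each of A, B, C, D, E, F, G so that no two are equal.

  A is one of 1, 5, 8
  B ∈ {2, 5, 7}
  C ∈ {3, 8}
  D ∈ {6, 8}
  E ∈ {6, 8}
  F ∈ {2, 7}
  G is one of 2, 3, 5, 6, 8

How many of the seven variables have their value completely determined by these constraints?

2

The 7 variables draw from only 7 values {1, 2, 3, 5, 6, 7, 8}, so each is used; only A can be 1, hence A = 1.
The 2 variables D and E are confined to {6, 8}, which locks those values in; drop them from C, G.
C's domain is down to {3}, so C = 3. Eliminate 3 elsewhere: G.
Determined: A=1, C=3. The other variables each still have more than one consistent value. That makes 2.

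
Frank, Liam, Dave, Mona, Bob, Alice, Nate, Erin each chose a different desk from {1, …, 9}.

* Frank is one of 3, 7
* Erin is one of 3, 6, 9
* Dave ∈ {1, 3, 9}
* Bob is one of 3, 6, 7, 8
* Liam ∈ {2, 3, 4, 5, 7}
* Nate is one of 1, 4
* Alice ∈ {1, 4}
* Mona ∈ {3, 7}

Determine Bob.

8

The 2 variables Frank and Mona are confined to {3, 7}, which locks those values in; drop them from Liam, Dave, Bob, Erin.
Alice and Nate share exactly the 2 values {1, 4}; by pigeonhole those values go to them, so strike 1, 4 from Liam, Dave.
That leaves Dave = 9. Remove 9 from Erin.
Erin has just one choice, so Erin = 6. Remove 6 from Bob.
So Bob = 8.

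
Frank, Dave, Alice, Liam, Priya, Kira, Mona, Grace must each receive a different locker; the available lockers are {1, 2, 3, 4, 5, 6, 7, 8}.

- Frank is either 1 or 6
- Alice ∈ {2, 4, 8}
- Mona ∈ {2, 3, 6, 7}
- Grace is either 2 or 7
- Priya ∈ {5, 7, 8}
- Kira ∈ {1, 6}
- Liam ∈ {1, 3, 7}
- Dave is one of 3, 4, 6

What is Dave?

Among the 8 variables, 5 fits only Priya (and all 8 values in {1, 2, 3, 4, 5, 6, 7, 8} must be used), so Priya = 5.
The 7 still-open variables draw from only 7 values {1, 2, 3, 4, 6, 7, 8}, so each is used; only Alice can be 8, hence Alice = 8.
Among the 6 still-open variables, 4 fits only Dave (and all 6 values in {1, 2, 3, 4, 6, 7} must be used), so Dave = 4.

4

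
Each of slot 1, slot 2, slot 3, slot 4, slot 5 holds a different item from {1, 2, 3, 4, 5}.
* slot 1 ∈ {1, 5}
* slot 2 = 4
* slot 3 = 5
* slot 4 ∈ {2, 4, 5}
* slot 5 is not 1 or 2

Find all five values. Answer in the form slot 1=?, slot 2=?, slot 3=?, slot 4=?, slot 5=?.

slot 2's domain is down to {4}, so slot 2 = 4. Strike 4 from slot 4, slot 5.
That leaves slot 3 = 5. Strike 5 from slot 1, slot 4, slot 5.
slot 4's domain is down to {2}, so slot 4 = 2.
slot 5 has just one choice, so slot 5 = 3.
slot 1 must be 1 (only option left).

slot 1=1, slot 2=4, slot 3=5, slot 4=2, slot 5=3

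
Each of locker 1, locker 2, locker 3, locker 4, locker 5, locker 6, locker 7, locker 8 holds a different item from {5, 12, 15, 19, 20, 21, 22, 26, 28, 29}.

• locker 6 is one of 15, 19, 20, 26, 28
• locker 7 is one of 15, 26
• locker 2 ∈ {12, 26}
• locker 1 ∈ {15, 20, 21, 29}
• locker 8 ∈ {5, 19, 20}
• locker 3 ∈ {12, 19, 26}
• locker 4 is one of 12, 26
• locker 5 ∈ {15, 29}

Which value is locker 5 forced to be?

The 2 variables locker 2 and locker 4 are confined to {12, 26}, which locks those values in; drop them from locker 3, locker 6, locker 7.
locker 3's domain is down to {19}, so locker 3 = 19. So locker 6, locker 8 can't be 19.
That leaves locker 7 = 15. Strike 15 from locker 1, locker 5, locker 6.
So locker 5 = 29.

29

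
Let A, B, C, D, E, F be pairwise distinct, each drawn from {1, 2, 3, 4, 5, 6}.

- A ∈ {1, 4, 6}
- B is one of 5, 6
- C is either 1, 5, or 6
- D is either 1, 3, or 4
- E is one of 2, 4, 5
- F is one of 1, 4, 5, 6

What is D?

3

The 6 variables together cover exactly {1, 2, 3, 4, 5, 6} — 6 values for 6 variables — and 2 appears only in E's list, so E = 2.
The 5 still-open variables together cover exactly {1, 3, 4, 5, 6} — 5 values for 5 variables — and 3 appears only in D's list, so D = 3.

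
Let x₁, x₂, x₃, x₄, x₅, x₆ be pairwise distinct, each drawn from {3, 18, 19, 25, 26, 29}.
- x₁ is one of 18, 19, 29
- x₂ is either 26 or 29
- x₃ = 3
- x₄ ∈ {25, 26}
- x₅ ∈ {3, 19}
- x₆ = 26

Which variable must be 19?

x₃ must be 3 (only option left). So x₅ can't be 3.
So 19 goes to x₅.

x₅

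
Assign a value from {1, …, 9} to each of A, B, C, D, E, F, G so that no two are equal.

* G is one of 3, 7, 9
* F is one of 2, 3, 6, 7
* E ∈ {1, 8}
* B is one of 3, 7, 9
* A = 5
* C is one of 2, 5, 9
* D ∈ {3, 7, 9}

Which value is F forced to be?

A must be 5 (only option left). Remove 5 from C.
B, D, G between them cover only {3, 7, 9} — a naked triple. Remove those values from C, F.
C has just one choice, so C = 2. Strike 2 from F.
So F = 6.

6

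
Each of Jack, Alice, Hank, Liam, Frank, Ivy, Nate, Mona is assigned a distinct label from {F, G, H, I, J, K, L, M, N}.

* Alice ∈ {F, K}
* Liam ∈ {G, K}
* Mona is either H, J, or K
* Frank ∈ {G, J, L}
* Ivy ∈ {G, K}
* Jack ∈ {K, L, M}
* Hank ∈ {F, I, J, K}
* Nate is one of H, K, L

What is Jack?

The 8 variables together cover exactly {F, G, H, I, J, K, L, M} — 8 values for 8 variables — and I appears only in Hank's list, so Hank = I.
Among the 7 still-open variables, F fits only Alice (and all 7 values in {F, G, H, J, K, L, M} must be used), so Alice = F.
The 6 still-open variables together cover exactly {G, H, J, K, L, M} — 6 values for 6 variables — and M appears only in Jack's list, so Jack = M.

M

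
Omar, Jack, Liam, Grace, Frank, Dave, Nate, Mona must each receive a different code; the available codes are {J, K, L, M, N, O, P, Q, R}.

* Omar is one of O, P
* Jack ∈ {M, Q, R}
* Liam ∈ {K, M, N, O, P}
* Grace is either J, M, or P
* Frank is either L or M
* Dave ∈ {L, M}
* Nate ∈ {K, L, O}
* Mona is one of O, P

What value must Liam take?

N

Omar and Mona share exactly the 2 values {O, P}; by pigeonhole those values go to them, so strike O, P from Liam, Grace, Nate.
Frank and Dave share exactly the 2 values {L, M}; by pigeonhole those values go to them, so strike L, M from Jack, Liam, Grace, Nate.
Grace has just one choice, so Grace = J.
Nate must be K (only option left). Remove K from Liam.
So Liam = N.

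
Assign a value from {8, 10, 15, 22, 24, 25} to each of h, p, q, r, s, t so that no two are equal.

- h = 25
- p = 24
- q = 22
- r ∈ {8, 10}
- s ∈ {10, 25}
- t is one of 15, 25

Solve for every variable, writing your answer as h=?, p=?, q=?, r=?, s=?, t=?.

h=25, p=24, q=22, r=8, s=10, t=15

h must be 25 (only option left). Eliminate 25 elsewhere: s, t.
p must be 24 (only option left).
q has just one choice, so q = 22.
s's domain is down to {10}, so s = 10. So r can't be 10.
t's domain is down to {15}, so t = 15.
r must be 8 (only option left).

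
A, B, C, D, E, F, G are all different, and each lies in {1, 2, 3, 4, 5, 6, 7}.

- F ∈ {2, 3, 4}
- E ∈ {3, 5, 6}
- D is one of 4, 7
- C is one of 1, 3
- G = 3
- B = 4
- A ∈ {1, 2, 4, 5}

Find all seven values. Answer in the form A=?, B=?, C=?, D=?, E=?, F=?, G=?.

B must be 4 (only option left). Eliminate 4 elsewhere: A, D, F.
D must be 7 (only option left).
G must be 3 (only option left). Remove 3 from C, E, F.
C's domain is down to {1}, so C = 1. Eliminate 1 elsewhere: A.
F has just one choice, so F = 2. So A can't be 2.
That leaves A = 5. So E can't be 5.
E must be 6 (only option left).

A=5, B=4, C=1, D=7, E=6, F=2, G=3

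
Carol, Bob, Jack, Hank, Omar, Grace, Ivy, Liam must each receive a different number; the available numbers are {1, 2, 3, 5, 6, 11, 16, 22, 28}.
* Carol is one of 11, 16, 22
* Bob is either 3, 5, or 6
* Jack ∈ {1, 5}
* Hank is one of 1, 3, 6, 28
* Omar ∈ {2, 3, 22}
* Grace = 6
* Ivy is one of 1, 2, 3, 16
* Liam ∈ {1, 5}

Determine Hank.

Grace's domain is down to {6}, so Grace = 6. Strike 6 from Bob, Hank.
Jack and Liam between them cover only {1, 5} — a naked pair. Remove those values from Bob, Hank, Ivy.
Bob has just one choice, so Bob = 3. Remove 3 from Hank, Omar, Ivy.
So Hank = 28.

28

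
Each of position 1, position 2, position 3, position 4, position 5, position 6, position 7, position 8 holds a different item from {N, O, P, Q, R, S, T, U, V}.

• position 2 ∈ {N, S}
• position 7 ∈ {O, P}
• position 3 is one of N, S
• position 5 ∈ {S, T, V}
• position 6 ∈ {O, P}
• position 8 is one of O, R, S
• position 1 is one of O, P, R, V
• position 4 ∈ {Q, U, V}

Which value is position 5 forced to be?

T

position 2 and position 3 share exactly the 2 values {N, S}; by pigeonhole those values go to them, so strike N, S from position 5, position 8.
position 6 and position 7 between them cover only {O, P} — a naked pair. Remove those values from position 1, position 8.
position 8 must be R (only option left). So position 1 can't be R.
position 1 has just one choice, so position 1 = V. Strike V from position 4, position 5.
So position 5 = T.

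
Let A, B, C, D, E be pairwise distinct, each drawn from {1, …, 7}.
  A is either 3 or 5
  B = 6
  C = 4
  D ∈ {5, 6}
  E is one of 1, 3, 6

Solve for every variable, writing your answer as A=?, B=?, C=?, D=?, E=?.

A=3, B=6, C=4, D=5, E=1

B must be 6 (only option left). So D, E can't be 6.
C must be 4 (only option left).
D has just one choice, so D = 5. Strike 5 from A.
A has just one choice, so A = 3. So E can't be 3.
E must be 1 (only option left).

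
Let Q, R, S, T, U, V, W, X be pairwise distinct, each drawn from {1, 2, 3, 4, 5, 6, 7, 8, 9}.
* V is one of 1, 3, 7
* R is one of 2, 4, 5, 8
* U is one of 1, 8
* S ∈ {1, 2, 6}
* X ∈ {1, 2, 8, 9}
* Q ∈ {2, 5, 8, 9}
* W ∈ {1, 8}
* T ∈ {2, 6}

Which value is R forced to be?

4

U and W share exactly the 2 values {1, 8}; by pigeonhole those values go to them, so strike 1, 8 from Q, R, S, V, X.
The 2 variables S and T are confined to {2, 6}, which locks those values in; drop them from Q, R, X.
X's domain is down to {9}, so X = 9. So Q can't be 9.
Q's domain is down to {5}, so Q = 5. Eliminate 5 elsewhere: R.
So R = 4.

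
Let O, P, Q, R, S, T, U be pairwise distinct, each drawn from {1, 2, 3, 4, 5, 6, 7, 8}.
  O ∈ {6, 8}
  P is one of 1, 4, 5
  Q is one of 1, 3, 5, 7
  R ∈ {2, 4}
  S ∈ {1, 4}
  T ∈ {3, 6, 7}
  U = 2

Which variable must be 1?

S

U must be 2 (only option left). Strike 2 from R.
R has just one choice, so R = 4. Eliminate 4 elsewhere: P, S.
So 1 goes to S.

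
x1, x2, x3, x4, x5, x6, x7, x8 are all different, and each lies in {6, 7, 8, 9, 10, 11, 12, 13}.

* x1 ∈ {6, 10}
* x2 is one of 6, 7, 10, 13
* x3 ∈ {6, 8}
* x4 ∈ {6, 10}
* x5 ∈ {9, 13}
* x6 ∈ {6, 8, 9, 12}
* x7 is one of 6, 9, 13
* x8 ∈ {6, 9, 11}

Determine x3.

Among the 8 variables, 7 fits only x2 (and all 8 values in {6, 7, 8, 9, 10, 11, 12, 13} must be used), so x2 = 7.
The 7 still-open variables draw from only 7 values {6, 8, 9, 10, 11, 12, 13}, so each is used; only x8 can be 11, hence x8 = 11.
The 6 still-open variables together cover exactly {6, 8, 9, 10, 12, 13} — 6 values for 6 variables — and 12 appears only in x6's list, so x6 = 12.
Among the 5 still-open variables, 8 fits only x3 (and all 5 values in {6, 8, 9, 10, 13} must be used), so x3 = 8.

8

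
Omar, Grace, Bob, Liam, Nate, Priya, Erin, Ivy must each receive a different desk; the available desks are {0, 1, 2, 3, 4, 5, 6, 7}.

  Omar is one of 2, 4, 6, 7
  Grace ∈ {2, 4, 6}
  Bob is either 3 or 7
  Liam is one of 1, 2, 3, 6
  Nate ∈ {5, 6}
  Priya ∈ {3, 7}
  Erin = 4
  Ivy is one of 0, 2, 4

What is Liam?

Erin has just one choice, so Erin = 4. So Omar, Grace, Ivy can't be 4.
The 7 still-open variables draw from only 7 values {0, 1, 2, 3, 5, 6, 7}, so each is used; only Ivy can be 0, hence Ivy = 0.
The 6 still-open variables together cover exactly {1, 2, 3, 5, 6, 7} — 6 values for 6 variables — and 1 appears only in Liam's list, so Liam = 1.

1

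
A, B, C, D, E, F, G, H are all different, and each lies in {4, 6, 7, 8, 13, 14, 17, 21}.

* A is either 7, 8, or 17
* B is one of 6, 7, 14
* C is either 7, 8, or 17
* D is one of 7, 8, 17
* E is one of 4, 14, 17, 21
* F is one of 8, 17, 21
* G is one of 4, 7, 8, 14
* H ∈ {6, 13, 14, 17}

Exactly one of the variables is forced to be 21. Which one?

The 8 variables draw from only 8 values {4, 6, 7, 8, 13, 14, 17, 21}, so each is used; only H can be 13, hence H = 13.
The 7 still-open variables together cover exactly {4, 6, 7, 8, 14, 17, 21} — 7 values for 7 variables — and 6 appears only in B's list, so B = 6.
A, C, D share exactly the 3 values {7, 8, 17}; by pigeonhole those values go to them, so strike 7, 8, 17 from E, F, G.
So 21 goes to F.

F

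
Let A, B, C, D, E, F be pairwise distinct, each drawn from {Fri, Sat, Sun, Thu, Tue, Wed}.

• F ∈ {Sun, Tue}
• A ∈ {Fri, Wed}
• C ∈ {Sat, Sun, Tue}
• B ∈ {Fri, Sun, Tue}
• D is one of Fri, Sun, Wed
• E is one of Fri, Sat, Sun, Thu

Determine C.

Sat

The 6 variables draw from only 6 values {Fri, Sat, Sun, Thu, Tue, Wed}, so each is used; only E can be Thu, hence E = Thu.
The 5 still-open variables draw from only 5 values {Fri, Sat, Sun, Tue, Wed}, so each is used; only C can be Sat, hence C = Sat.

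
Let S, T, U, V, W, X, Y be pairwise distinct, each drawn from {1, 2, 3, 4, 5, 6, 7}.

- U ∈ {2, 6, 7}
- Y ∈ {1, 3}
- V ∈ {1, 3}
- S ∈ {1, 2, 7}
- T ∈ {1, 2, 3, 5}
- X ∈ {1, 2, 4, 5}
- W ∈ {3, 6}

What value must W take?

The 7 variables together cover exactly {1, 2, 3, 4, 5, 6, 7} — 7 values for 7 variables — and 4 appears only in X's list, so X = 4.
The 6 still-open variables draw from only 6 values {1, 2, 3, 5, 6, 7}, so each is used; only T can be 5, hence T = 5.
V and Y share exactly the 2 values {1, 3}; by pigeonhole those values go to them, so strike 1, 3 from S, W.
So W = 6.

6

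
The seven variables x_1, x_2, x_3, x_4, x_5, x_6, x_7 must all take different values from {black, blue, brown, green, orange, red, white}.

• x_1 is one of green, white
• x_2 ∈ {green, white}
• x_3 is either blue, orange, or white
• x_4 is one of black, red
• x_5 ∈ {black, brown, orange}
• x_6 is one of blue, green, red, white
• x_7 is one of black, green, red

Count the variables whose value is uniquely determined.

The 7 variables together cover exactly {black, blue, brown, green, orange, red, white} — 7 values for 7 variables — and brown appears only in x_5's list, so x_5 = brown.
Among the 6 still-open variables, orange fits only x_3 (and all 6 values in {black, blue, green, orange, red, white} must be used), so x_3 = orange.
The 5 still-open variables draw from only 5 values {black, blue, green, red, white}, so each is used; only x_6 can be blue, hence x_6 = blue.
The 2 variables x_1 and x_2 are confined to {green, white}, which locks those values in; drop them from x_7.
Determined: x_3=orange, x_5=brown, x_6=blue. The other variables each still have more than one consistent value. That makes 3.

3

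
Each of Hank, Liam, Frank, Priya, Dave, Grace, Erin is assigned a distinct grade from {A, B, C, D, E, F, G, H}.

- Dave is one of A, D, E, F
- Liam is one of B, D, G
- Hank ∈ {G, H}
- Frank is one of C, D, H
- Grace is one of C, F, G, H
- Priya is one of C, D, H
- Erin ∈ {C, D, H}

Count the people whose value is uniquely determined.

Frank, Priya, Erin between them cover only {C, D, H} — a naked triple. Remove those values from Hank, Liam, Dave, Grace.
Hank's domain is down to {G}, so Hank = G. So Liam, Grace can't be G.
Liam must be B (only option left).
Grace has just one choice, so Grace = F. Eliminate F elsewhere: Dave.
Determined: Hank=G, Liam=B, Grace=F. The other people each still have more than one consistent value. That makes 3.

3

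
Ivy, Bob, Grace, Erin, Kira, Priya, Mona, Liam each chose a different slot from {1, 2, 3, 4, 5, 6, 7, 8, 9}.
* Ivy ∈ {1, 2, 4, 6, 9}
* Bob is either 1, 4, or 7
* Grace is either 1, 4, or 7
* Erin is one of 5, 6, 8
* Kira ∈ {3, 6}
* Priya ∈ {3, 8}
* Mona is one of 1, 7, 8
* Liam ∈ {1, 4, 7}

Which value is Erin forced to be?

Bob, Grace, Liam share exactly the 3 values {1, 4, 7}; by pigeonhole those values go to them, so strike 1, 4, 7 from Ivy, Mona.
Mona must be 8 (only option left). So Erin, Priya can't be 8.
That leaves Priya = 3. Strike 3 from Kira.
Kira's domain is down to {6}, so Kira = 6. Eliminate 6 elsewhere: Ivy, Erin.
So Erin = 5.

5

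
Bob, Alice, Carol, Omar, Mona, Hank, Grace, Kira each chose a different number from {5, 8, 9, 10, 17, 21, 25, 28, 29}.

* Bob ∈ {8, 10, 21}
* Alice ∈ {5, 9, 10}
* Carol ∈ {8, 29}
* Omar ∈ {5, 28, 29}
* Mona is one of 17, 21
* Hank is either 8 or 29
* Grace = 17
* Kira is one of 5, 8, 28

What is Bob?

10

Grace has just one choice, so Grace = 17. Strike 17 from Mona.
Mona has just one choice, so Mona = 21. Strike 21 from Bob.
The 6 still-open variables together cover exactly {5, 8, 9, 10, 28, 29} — 6 values for 6 variables — and 9 appears only in Alice's list, so Alice = 9.
The 5 still-open variables together cover exactly {5, 8, 10, 28, 29} — 5 values for 5 variables — and 10 appears only in Bob's list, so Bob = 10.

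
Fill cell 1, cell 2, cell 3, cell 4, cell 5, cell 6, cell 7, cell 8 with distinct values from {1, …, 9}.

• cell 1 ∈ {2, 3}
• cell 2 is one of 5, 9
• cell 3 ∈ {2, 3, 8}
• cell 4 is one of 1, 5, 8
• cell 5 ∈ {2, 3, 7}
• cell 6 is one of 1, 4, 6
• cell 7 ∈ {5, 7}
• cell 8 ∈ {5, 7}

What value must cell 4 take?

cell 7 and cell 8 between them cover only {5, 7} — a naked pair. Remove those values from cell 2, cell 4, cell 5.
cell 2 has just one choice, so cell 2 = 9.
The 2 variables cell 1 and cell 5 are confined to {2, 3}, which locks those values in; drop them from cell 3.
That leaves cell 3 = 8. Eliminate 8 elsewhere: cell 4.
So cell 4 = 1.

1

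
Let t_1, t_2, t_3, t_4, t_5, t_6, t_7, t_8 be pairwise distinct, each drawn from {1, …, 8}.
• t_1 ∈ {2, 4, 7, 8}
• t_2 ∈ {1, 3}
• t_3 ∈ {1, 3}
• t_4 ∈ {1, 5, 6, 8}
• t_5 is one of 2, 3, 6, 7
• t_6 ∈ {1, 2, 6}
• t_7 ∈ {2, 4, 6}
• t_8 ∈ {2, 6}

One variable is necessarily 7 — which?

t_5

The 8 variables together cover exactly {1, 2, 3, 4, 5, 6, 7, 8} — 8 values for 8 variables — and 5 appears only in t_4's list, so t_4 = 5.
Among the 7 still-open variables, 8 fits only t_1 (and all 7 values in {1, 2, 3, 4, 6, 7, 8} must be used), so t_1 = 8.
The 6 still-open variables draw from only 6 values {1, 2, 3, 4, 6, 7}, so each is used; only t_7 can be 4, hence t_7 = 4.
Among the 5 still-open variables, 7 fits only t_5 (and all 5 values in {1, 2, 3, 6, 7} must be used), so t_5 = 7.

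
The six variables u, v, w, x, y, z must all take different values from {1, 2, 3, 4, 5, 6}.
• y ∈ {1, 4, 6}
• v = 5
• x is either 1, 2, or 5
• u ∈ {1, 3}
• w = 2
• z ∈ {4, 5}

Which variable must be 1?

x

v's domain is down to {5}, so v = 5. Strike 5 from x, z.
That leaves w = 2. Eliminate 2 elsewhere: x.
So 1 goes to x.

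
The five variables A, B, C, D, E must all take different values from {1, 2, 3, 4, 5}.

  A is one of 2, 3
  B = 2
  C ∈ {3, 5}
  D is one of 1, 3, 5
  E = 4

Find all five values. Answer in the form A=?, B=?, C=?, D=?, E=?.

B has just one choice, so B = 2. Remove 2 from A.
E must be 4 (only option left).
A has just one choice, so A = 3. Remove 3 from C, D.
That leaves C = 5. Remove 5 from D.
D has just one choice, so D = 1.

A=3, B=2, C=5, D=1, E=4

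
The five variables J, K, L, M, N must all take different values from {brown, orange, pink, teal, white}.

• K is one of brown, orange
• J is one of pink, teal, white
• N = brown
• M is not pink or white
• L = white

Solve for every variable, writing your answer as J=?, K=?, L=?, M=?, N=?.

J=pink, K=orange, L=white, M=teal, N=brown

L has just one choice, so L = white. So J can't be white.
N has just one choice, so N = brown. So K, M can't be brown.
K must be orange (only option left). Strike orange from M.
M has just one choice, so M = teal. Eliminate teal elsewhere: J.
J's domain is down to {pink}, so J = pink.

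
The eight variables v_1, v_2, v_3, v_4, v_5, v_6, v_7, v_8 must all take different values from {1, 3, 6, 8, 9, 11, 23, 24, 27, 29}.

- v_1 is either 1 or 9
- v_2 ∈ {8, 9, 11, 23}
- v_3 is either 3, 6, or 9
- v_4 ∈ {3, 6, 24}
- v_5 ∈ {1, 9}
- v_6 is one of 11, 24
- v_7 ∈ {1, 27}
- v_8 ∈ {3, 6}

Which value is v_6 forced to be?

11

v_1 and v_5 between them cover only {1, 9} — a naked pair. Remove those values from v_2, v_3, v_7.
v_7 has just one choice, so v_7 = 27.
v_3 and v_8 share exactly the 2 values {3, 6}; by pigeonhole those values go to them, so strike 3, 6 from v_4.
v_4 has just one choice, so v_4 = 24. Remove 24 from v_6.
So v_6 = 11.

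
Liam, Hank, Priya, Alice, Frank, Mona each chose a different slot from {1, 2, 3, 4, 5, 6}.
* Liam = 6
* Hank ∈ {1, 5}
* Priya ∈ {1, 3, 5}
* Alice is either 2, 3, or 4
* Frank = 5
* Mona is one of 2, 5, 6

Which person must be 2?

Mona

Liam has just one choice, so Liam = 6. Eliminate 6 elsewhere: Mona.
Frank must be 5 (only option left). Remove 5 from Hank, Priya, Mona.
So 2 goes to Mona.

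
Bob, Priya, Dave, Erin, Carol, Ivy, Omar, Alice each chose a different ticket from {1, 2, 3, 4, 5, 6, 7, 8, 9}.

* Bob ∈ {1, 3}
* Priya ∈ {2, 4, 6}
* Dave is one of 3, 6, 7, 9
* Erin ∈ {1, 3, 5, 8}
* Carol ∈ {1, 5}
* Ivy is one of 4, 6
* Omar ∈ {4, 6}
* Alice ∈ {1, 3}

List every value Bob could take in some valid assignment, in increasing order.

Bob and Alice share exactly the 2 values {1, 3}; by pigeonhole those values go to them, so strike 1, 3 from Dave, Erin, Carol.
Carol has just one choice, so Carol = 5. Strike 5 from Erin.
Erin must be 8 (only option left).
The 2 variables Ivy and Omar are confined to {4, 6}, which locks those values in; drop them from Priya, Dave.
That leaves Priya = 2.
No further eliminations apply; Bob can still be any of 1, 3.

1, 3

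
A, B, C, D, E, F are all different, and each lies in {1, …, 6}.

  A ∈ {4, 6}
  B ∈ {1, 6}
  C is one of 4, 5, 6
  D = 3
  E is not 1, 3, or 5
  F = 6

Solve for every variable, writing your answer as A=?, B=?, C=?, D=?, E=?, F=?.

A=4, B=1, C=5, D=3, E=2, F=6

D has just one choice, so D = 3.
That leaves F = 6. Remove 6 from A, B, C, E.
A has just one choice, so A = 4. Eliminate 4 elsewhere: C, E.
B has just one choice, so B = 1.
C's domain is down to {5}, so C = 5.
That leaves E = 2.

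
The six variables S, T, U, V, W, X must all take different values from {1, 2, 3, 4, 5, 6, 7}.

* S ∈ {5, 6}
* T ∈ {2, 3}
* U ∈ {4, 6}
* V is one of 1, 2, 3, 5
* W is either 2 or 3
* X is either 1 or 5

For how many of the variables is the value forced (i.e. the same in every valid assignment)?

Among the 6 variables, 4 fits only U (and all 6 values in {1, 2, 3, 4, 5, 6} must be used), so U = 4.
Among the 5 still-open variables, 6 fits only S (and all 5 values in {1, 2, 3, 5, 6} must be used), so S = 6.
T and W share exactly the 2 values {2, 3}; by pigeonhole those values go to them, so strike 2, 3 from V.
Determined: S=6, U=4. The other variables each still have more than one consistent value. That makes 2.

2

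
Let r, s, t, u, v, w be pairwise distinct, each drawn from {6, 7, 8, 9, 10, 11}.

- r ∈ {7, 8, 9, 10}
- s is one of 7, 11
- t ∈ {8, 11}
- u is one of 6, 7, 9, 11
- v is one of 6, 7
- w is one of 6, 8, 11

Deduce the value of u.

9

The 6 variables together cover exactly {6, 7, 8, 9, 10, 11} — 6 values for 6 variables — and 10 appears only in r's list, so r = 10.
The 5 still-open variables draw from only 5 values {6, 7, 8, 9, 11}, so each is used; only u can be 9, hence u = 9.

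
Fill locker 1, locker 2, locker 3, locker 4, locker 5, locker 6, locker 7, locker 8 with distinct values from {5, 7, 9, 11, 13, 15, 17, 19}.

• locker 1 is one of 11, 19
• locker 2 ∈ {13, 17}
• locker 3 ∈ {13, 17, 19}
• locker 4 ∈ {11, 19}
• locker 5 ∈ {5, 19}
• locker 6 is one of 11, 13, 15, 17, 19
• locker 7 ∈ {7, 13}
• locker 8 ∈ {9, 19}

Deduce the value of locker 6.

15

Among the 8 variables, 5 fits only locker 5 (and all 8 values in {5, 7, 9, 11, 13, 15, 17, 19} must be used), so locker 5 = 5.
The 7 still-open variables draw from only 7 values {7, 9, 11, 13, 15, 17, 19}, so each is used; only locker 7 can be 7, hence locker 7 = 7.
Among the 6 still-open variables, 9 fits only locker 8 (and all 6 values in {9, 11, 13, 15, 17, 19} must be used), so locker 8 = 9.
Among the 5 still-open variables, 15 fits only locker 6 (and all 5 values in {11, 13, 15, 17, 19} must be used), so locker 6 = 15.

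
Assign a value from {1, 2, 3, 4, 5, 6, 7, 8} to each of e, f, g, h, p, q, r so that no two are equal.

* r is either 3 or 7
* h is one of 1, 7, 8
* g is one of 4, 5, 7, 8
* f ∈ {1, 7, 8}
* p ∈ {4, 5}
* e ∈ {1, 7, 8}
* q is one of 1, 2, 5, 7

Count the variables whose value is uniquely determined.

2

The 7 variables draw from only 7 values {1, 2, 3, 4, 5, 7, 8}, so each is used; only q can be 2, hence q = 2.
The 6 still-open variables draw from only 6 values {1, 3, 4, 5, 7, 8}, so each is used; only r can be 3, hence r = 3.
The 3 variables e, f, h are confined to {1, 7, 8}, which locks those values in; drop them from g.
Determined: q=2, r=3. The other variables each still have more than one consistent value. That makes 2.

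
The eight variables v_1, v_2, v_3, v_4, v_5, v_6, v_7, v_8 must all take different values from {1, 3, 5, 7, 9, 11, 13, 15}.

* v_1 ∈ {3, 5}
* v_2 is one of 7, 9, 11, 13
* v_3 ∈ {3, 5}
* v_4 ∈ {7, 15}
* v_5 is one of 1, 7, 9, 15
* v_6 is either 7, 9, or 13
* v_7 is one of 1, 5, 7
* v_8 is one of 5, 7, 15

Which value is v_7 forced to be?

Among the 8 variables, 11 fits only v_2 (and all 8 values in {1, 3, 5, 7, 9, 11, 13, 15} must be used), so v_2 = 11.
The 7 still-open variables draw from only 7 values {1, 3, 5, 7, 9, 13, 15}, so each is used; only v_6 can be 13, hence v_6 = 13.
The 6 still-open variables draw from only 6 values {1, 3, 5, 7, 9, 15}, so each is used; only v_5 can be 9, hence v_5 = 9.
The 5 still-open variables draw from only 5 values {1, 3, 5, 7, 15}, so each is used; only v_7 can be 1, hence v_7 = 1.

1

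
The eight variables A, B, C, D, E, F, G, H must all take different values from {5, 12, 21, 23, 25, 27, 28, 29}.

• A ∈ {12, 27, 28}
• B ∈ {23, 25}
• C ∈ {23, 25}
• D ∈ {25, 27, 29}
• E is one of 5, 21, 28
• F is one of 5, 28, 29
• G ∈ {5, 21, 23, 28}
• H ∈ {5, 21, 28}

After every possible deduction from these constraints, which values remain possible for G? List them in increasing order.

The 8 variables draw from only 8 values {5, 12, 21, 23, 25, 27, 28, 29}, so each is used; only A can be 12, hence A = 12.
The 7 still-open variables together cover exactly {5, 21, 23, 25, 27, 28, 29} — 7 values for 7 variables — and 27 appears only in D's list, so D = 27.
The 6 still-open variables draw from only 6 values {5, 21, 23, 25, 28, 29}, so each is used; only F can be 29, hence F = 29.
B and C share exactly the 2 values {23, 25}; by pigeonhole those values go to them, so strike 23, 25 from G.
No further eliminations apply; G can still be any of 5, 21, 28.

5, 21, 28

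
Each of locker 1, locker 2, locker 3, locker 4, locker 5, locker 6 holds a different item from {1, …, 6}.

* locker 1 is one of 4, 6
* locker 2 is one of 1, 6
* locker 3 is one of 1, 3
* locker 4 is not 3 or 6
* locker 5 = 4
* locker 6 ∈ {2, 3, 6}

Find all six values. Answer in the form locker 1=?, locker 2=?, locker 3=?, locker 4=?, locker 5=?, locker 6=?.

locker 1=6, locker 2=1, locker 3=3, locker 4=5, locker 5=4, locker 6=2

locker 5 has just one choice, so locker 5 = 4. Eliminate 4 elsewhere: locker 1, locker 4.
That leaves locker 1 = 6. Eliminate 6 elsewhere: locker 2, locker 6.
locker 2 must be 1 (only option left). So locker 3, locker 4 can't be 1.
locker 3's domain is down to {3}, so locker 3 = 3. Eliminate 3 elsewhere: locker 6.
locker 6 has just one choice, so locker 6 = 2. Eliminate 2 elsewhere: locker 4.
That leaves locker 4 = 5.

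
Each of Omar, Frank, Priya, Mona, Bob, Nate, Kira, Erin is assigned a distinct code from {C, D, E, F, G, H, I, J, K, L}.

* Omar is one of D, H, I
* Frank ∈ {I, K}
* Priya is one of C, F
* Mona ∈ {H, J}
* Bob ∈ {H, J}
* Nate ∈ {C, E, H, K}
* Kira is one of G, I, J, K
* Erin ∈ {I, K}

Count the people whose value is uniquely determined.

2

Frank and Erin share exactly the 2 values {I, K}; by pigeonhole those values go to them, so strike I, K from Omar, Nate, Kira.
Mona and Bob between them cover only {H, J} — a naked pair. Remove those values from Omar, Nate, Kira.
Omar's domain is down to {D}, so Omar = D.
Kira's domain is down to {G}, so Kira = G.
Determined: Omar=D, Kira=G. The other people each still have more than one consistent value. That makes 2.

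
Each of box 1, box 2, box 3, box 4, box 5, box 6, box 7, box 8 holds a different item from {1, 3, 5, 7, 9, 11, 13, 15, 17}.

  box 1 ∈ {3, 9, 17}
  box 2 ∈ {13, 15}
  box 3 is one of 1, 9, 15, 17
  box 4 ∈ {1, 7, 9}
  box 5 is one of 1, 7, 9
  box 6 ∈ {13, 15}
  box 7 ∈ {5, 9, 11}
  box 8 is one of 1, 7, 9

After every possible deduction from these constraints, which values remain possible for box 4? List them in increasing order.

box 2 and box 6 between them cover only {13, 15} — a naked pair. Remove those values from box 3.
box 4, box 5, box 8 between them cover only {1, 7, 9} — a naked triple. Remove those values from box 1, box 3, box 7.
box 3 has just one choice, so box 3 = 17. Remove 17 from box 1.
box 1's domain is down to {3}, so box 1 = 3.
No further eliminations apply; box 4 can still be any of 1, 7, 9.

1, 7, 9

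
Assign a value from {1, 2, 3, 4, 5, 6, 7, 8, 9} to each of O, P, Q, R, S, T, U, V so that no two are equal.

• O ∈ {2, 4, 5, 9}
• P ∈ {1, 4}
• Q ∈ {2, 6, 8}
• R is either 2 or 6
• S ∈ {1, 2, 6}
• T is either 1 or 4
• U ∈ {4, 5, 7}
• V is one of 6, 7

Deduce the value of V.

7

The 8 variables together cover exactly {1, 2, 4, 5, 6, 7, 8, 9} — 8 values for 8 variables — and 8 appears only in Q's list, so Q = 8.
Among the 7 still-open variables, 9 fits only O (and all 7 values in {1, 2, 4, 5, 6, 7, 9} must be used), so O = 9.
The 6 still-open variables draw from only 6 values {1, 2, 4, 5, 6, 7}, so each is used; only U can be 5, hence U = 5.
Among the 5 still-open variables, 7 fits only V (and all 5 values in {1, 2, 4, 6, 7} must be used), so V = 7.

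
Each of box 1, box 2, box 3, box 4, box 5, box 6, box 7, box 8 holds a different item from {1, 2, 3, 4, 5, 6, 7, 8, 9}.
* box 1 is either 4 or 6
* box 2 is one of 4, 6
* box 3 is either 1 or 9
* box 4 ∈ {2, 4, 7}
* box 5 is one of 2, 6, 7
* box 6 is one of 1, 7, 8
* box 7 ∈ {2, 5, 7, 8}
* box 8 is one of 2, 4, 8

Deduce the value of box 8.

8

Among the 8 variables, 5 fits only box 7 (and all 8 values in {1, 2, 4, 5, 6, 7, 8, 9} must be used), so box 7 = 5.
The 7 still-open variables together cover exactly {1, 2, 4, 6, 7, 8, 9} — 7 values for 7 variables — and 9 appears only in box 3's list, so box 3 = 9.
The 6 still-open variables draw from only 6 values {1, 2, 4, 6, 7, 8}, so each is used; only box 6 can be 1, hence box 6 = 1.
Among the 5 still-open variables, 8 fits only box 8 (and all 5 values in {2, 4, 6, 7, 8} must be used), so box 8 = 8.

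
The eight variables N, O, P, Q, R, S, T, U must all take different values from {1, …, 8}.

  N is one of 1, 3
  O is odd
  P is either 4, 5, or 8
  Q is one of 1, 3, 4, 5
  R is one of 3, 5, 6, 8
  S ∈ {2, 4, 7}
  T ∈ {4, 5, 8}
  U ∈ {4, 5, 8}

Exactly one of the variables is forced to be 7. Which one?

The 8 variables together cover exactly {1, 2, 3, 4, 5, 6, 7, 8} — 8 values for 8 variables — and 2 appears only in S's list, so S = 2.
The 7 still-open variables together cover exactly {1, 3, 4, 5, 6, 7, 8} — 7 values for 7 variables — and 6 appears only in R's list, so R = 6.
The 6 still-open variables draw from only 6 values {1, 3, 4, 5, 7, 8}, so each is used; only O can be 7, hence O = 7.

O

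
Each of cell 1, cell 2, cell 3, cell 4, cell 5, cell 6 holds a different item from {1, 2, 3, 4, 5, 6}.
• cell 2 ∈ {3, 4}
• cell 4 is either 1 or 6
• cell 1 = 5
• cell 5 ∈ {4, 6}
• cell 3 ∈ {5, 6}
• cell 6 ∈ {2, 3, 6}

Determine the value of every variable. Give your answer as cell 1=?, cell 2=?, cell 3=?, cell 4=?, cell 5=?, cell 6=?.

cell 1=5, cell 2=3, cell 3=6, cell 4=1, cell 5=4, cell 6=2

cell 1 must be 5 (only option left). So cell 3 can't be 5.
cell 3 has just one choice, so cell 3 = 6. Remove 6 from cell 4, cell 5, cell 6.
That leaves cell 4 = 1.
cell 5's domain is down to {4}, so cell 5 = 4. Remove 4 from cell 2.
cell 2 must be 3 (only option left). Strike 3 from cell 6.
That leaves cell 6 = 2.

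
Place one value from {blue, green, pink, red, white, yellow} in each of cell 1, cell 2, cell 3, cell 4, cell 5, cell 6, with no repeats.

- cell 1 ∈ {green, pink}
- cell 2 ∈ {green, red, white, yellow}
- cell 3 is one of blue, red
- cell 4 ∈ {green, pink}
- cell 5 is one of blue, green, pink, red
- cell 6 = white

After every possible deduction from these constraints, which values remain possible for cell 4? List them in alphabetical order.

cell 6 must be white (only option left). Strike white from cell 2.
The 5 still-open variables together cover exactly {blue, green, pink, red, yellow} — 5 values for 5 variables — and yellow appears only in cell 2's list, so cell 2 = yellow.
cell 1 and cell 4 share exactly the 2 values {green, pink}; by pigeonhole those values go to them, so strike green, pink from cell 5.
No further eliminations apply; cell 4 can still be any of green, pink.

green, pink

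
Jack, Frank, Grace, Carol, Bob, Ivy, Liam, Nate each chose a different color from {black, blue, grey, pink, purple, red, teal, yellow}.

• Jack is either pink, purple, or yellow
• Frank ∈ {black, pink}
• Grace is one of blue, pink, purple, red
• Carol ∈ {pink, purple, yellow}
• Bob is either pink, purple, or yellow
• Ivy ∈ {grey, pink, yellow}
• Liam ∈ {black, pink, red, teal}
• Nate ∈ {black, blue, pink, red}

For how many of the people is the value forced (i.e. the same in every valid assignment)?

3

The 8 variables together cover exactly {black, blue, grey, pink, purple, red, teal, yellow} — 8 values for 8 variables — and grey appears only in Ivy's list, so Ivy = grey.
The 7 still-open variables draw from only 7 values {black, blue, pink, purple, red, teal, yellow}, so each is used; only Liam can be teal, hence Liam = teal.
Jack, Carol, Bob between them cover only {pink, purple, yellow} — a naked triple. Remove those values from Frank, Grace, Nate.
Frank has just one choice, so Frank = black. Remove black from Nate.
Determined: Frank=black, Ivy=grey, Liam=teal. The other people each still have more than one consistent value. That makes 3.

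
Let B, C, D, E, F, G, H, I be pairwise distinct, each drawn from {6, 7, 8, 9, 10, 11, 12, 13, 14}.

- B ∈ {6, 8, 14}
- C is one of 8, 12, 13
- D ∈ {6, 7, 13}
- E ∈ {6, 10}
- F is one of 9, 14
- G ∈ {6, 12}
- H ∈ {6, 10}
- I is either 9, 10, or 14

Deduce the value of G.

The 8 variables together cover exactly {6, 7, 8, 9, 10, 12, 13, 14} — 8 values for 8 variables — and 7 appears only in D's list, so D = 7.
The 7 still-open variables together cover exactly {6, 8, 9, 10, 12, 13, 14} — 7 values for 7 variables — and 13 appears only in C's list, so C = 13.
Among the 6 still-open variables, 8 fits only B (and all 6 values in {6, 8, 9, 10, 12, 14} must be used), so B = 8.
The 5 still-open variables together cover exactly {6, 9, 10, 12, 14} — 5 values for 5 variables — and 12 appears only in G's list, so G = 12.

12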